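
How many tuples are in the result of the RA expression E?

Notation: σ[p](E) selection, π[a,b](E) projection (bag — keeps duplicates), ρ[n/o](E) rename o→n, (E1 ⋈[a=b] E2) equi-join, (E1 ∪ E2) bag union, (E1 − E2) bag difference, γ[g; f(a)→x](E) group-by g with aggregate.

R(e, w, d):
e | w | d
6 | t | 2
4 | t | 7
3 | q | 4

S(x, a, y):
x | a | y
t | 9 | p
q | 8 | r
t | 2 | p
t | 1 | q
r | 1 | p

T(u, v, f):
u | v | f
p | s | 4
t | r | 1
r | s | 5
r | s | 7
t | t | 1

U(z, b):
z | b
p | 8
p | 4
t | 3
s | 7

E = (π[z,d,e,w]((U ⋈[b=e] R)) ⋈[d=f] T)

Subexpression sizes:
  U → 4
  R → 3
  (U ⋈[b=e] R) → 2
  π[z,d,e,w]((U ⋈[b=e] R)) → 2
  T → 5
  (π[z,d,e,w]((U ⋈[b=e] R)) ⋈[d=f] T) → 2

|E| = 2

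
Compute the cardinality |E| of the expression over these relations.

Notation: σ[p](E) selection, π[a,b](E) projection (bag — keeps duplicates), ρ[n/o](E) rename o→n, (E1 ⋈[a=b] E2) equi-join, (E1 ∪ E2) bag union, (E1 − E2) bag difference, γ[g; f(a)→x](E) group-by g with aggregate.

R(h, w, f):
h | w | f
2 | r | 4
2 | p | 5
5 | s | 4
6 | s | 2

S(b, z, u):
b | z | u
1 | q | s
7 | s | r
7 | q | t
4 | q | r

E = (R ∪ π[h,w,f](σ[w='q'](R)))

Per-node cardinality:
  R → 4
  R → 4
  σ[w='q'](R) → 0
  π[h,w,f](σ[w='q'](R)) → 0
  (R ∪ π[h,w,f](σ[w='q'](R))) → 4

|E| = 4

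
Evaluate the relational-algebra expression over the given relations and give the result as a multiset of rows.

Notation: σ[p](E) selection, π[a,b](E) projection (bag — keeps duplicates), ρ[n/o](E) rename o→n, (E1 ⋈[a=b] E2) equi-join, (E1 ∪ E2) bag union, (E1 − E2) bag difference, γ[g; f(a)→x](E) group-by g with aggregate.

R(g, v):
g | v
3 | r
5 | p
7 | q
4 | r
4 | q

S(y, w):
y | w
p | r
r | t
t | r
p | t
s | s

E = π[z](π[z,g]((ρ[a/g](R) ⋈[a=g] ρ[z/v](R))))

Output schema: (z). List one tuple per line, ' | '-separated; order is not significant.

Row counts bottom-up:
  R → 5
  ρ[a/g](R) → 5
  R → 5
  ρ[z/v](R) → 5
  (ρ[a/g](R) ⋈[a=g] ρ[z/v](R)) → 7
  π[z,g]((ρ[a/g](R) ⋈[a=g] ρ[z/v](R))) → 7
  π[z](π[z,g]((ρ[a/g](R) ⋈[a=g] ρ[z/v](R)))) → 7

== RESULT ==
z
p
q
q
q
r
r
r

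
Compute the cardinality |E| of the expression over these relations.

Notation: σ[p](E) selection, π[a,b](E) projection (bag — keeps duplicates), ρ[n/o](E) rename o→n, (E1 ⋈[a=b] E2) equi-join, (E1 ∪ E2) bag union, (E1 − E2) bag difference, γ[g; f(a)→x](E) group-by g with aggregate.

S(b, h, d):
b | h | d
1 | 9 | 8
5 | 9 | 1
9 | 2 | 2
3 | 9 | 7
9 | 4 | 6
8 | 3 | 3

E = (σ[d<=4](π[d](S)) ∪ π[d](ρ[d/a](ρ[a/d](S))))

Stepwise |·|:
  S → 6
  π[d](S) → 6
  σ[d<=4](π[d](S)) → 3
  S → 6
  ρ[a/d](S) → 6
  ρ[d/a](ρ[a/d](S)) → 6
  π[d](ρ[d/a](ρ[a/d](S))) → 6
  (σ[d<=4](π[d](S)) ∪ π[d](ρ[d/a](ρ[a/d](S)))) → 9

|E| = 9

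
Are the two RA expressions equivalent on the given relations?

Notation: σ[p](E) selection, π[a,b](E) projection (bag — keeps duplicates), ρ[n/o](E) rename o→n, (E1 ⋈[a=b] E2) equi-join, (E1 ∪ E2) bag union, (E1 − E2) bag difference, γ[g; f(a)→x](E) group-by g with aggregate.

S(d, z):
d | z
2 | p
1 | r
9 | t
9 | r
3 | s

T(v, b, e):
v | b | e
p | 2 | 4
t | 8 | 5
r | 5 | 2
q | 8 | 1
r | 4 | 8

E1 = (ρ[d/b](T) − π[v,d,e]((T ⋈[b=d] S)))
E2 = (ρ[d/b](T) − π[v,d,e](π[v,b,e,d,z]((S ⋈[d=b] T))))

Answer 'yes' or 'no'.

E1 row counts bottom-up:
  T → 5
  ρ[d/b](T) → 5
  T → 5
  S → 5
  (T ⋈[b=d] S) → 1
  π[v,d,e]((T ⋈[b=d] S)) → 1
  (ρ[d/b](T) − π[v,d,e]((T ⋈[b=d] S))) → 4
E2 row counts bottom-up:
  T → 5
  ρ[d/b](T) → 5
  S → 5
  T → 5
  (S ⋈[d=b] T) → 1
  π[v,b,e,d,z]((S ⋈[d=b] T)) → 1
  π[v,d,e](π[v,b,e,d,z]((S ⋈[d=b] T))) → 1
  (ρ[d/b](T) − π[v,d,e](π[v,b,e,d,z]((S ⋈[d=b] T)))) → 4

E1 and E2 produce the same multiset:
v | d | e
q | 8 | 1
r | 4 | 8
r | 5 | 2
t | 8 | 5

yes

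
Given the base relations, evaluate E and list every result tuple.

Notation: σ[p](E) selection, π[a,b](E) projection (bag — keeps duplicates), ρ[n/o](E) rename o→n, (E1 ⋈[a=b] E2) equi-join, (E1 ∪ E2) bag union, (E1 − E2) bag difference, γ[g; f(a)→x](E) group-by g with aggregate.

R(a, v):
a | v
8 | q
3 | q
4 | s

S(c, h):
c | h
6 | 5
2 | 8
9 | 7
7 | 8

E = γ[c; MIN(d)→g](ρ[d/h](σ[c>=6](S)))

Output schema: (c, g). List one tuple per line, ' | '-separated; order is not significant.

Per-node cardinality:
  S → 4
  σ[c>=6](S) → 3
  ρ[d/h](σ[c>=6](S)) → 3
  γ[c; MIN(d)→g](ρ[d/h](σ[c>=6](S))) → 3

== RESULT ==
c | g
6 | 5
7 | 8
9 | 7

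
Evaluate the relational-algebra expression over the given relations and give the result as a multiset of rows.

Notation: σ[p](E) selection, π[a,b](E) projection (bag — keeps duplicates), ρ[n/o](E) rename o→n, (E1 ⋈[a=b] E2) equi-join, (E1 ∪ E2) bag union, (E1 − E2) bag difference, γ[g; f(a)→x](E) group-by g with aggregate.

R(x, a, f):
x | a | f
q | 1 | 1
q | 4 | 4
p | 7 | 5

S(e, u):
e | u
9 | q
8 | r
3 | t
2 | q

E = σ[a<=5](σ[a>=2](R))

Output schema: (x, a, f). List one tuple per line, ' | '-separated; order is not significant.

Stepwise |·|:
  R → 3
  σ[a>=2](R) → 2
  σ[a<=5](σ[a>=2](R)) → 1

== RESULT ==
x | a | f
q | 4 | 4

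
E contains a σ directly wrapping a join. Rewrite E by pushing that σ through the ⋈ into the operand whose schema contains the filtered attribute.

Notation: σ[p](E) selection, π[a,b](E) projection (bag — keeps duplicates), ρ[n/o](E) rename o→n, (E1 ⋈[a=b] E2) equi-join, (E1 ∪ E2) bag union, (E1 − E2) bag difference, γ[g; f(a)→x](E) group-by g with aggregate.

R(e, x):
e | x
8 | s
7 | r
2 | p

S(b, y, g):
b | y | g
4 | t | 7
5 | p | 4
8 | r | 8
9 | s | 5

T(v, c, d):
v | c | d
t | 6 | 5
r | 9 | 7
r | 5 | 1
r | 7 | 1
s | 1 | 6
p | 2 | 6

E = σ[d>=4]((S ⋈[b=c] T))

σ filters on d, owned by the right side.
E' = (S ⋈[b=c] σ[d>=4](T))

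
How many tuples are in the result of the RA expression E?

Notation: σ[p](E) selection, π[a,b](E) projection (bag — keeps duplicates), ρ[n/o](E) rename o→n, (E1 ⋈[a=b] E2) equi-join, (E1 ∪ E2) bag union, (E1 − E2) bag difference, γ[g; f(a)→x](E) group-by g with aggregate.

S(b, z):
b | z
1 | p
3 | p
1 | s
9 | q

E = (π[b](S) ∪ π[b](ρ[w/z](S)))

Per-node cardinality:
  S → 4
  π[b](S) → 4
  S → 4
  ρ[w/z](S) → 4
  π[b](ρ[w/z](S)) → 4
  (π[b](S) ∪ π[b](ρ[w/z](S))) → 8

|E| = 8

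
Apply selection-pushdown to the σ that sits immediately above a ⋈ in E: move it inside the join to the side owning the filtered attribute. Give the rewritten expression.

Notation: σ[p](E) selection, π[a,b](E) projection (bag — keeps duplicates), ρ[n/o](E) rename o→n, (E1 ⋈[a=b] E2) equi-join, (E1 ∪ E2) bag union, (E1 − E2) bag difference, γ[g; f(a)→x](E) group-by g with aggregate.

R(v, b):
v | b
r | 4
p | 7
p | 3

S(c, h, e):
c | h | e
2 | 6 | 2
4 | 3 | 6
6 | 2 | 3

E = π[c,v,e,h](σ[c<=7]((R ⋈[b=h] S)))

σ filters on c, owned by the right side.
E' = π[c,v,e,h]((R ⋈[b=h] σ[c<=7](S)))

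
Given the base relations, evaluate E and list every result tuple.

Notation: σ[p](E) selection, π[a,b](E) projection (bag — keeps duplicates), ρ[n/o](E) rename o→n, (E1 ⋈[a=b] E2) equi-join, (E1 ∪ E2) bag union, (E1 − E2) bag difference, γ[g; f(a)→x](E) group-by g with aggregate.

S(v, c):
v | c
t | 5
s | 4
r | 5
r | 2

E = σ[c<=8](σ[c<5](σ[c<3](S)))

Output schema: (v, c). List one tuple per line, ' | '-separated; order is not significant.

Subexpression sizes:
  S → 4
  σ[c<3](S) → 1
  σ[c<5](σ[c<3](S)) → 1
  σ[c<=8](σ[c<5](σ[c<3](S))) → 1

== RESULT ==
v | c
r | 2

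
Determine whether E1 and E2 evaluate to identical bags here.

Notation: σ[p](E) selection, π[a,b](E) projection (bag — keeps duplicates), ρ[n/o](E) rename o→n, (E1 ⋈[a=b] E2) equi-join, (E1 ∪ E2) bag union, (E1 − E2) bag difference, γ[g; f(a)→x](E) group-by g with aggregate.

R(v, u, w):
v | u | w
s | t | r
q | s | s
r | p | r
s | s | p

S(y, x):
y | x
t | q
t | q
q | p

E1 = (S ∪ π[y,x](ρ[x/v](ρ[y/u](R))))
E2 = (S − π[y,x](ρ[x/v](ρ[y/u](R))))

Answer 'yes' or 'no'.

E1 subexpression sizes:
  S → 3
  R → 4
  ρ[y/u](R) → 4
  ρ[x/v](ρ[y/u](R)) → 4
  π[y,x](ρ[x/v](ρ[y/u](R))) → 4
  (S ∪ π[y,x](ρ[x/v](ρ[y/u](R)))) → 7
E2 subexpression sizes:
  S → 3
  R → 4
  ρ[y/u](R) → 4
  ρ[x/v](ρ[y/u](R)) → 4
  π[y,x](ρ[x/v](ρ[y/u](R))) → 4
  (S − π[y,x](ρ[x/v](ρ[y/u](R)))) → 3

E1 result:
y | x
p | r
q | p
s | q
s | s
t | q
t | q
t | s
E2 result:
y | x
q | p
t | q
t | q
Witness: ('p', 'r') appears 1× in E1 but 0× in E2.

no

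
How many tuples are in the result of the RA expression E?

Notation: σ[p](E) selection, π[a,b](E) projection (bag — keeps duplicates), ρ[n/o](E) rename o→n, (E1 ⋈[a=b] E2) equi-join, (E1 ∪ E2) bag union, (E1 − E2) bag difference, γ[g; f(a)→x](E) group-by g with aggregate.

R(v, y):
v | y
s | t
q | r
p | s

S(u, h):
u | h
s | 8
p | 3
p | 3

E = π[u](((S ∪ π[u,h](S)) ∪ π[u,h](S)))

Row counts bottom-up:
  S → 3
  S → 3
  π[u,h](S) → 3
  (S ∪ π[u,h](S)) → 6
  S → 3
  π[u,h](S) → 3
  ((S ∪ π[u,h](S)) ∪ π[u,h](S)) → 9
  π[u](((S ∪ π[u,h](S)) ∪ π[u,h](S))) → 9

|E| = 9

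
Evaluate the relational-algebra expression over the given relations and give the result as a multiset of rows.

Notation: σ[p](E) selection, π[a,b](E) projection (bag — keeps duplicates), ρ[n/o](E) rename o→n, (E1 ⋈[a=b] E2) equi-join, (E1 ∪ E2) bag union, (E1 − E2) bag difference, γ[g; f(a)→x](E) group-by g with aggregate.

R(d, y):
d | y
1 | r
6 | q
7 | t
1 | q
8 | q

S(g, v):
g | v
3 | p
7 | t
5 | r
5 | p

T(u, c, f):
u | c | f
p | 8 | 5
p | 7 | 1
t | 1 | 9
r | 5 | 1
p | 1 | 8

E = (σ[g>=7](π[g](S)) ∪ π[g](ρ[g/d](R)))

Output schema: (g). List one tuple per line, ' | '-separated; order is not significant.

Row counts bottom-up:
  S → 4
  π[g](S) → 4
  σ[g>=7](π[g](S)) → 1
  R → 5
  ρ[g/d](R) → 5
  π[g](ρ[g/d](R)) → 5
  (σ[g>=7](π[g](S)) ∪ π[g](ρ[g/d](R))) → 6

== RESULT ==
g
1
1
6
7
7
8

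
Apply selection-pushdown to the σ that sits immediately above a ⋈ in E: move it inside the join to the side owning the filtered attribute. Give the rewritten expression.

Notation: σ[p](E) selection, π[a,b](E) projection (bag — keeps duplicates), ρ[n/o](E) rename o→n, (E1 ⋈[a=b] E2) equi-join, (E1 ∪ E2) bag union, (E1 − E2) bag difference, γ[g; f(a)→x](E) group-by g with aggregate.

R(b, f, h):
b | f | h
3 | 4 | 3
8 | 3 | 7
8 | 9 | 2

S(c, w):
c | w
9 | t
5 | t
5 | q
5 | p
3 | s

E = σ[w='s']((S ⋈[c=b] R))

σ filters on w, owned by the left side.
E' = (σ[w='s'](S) ⋈[c=b] R)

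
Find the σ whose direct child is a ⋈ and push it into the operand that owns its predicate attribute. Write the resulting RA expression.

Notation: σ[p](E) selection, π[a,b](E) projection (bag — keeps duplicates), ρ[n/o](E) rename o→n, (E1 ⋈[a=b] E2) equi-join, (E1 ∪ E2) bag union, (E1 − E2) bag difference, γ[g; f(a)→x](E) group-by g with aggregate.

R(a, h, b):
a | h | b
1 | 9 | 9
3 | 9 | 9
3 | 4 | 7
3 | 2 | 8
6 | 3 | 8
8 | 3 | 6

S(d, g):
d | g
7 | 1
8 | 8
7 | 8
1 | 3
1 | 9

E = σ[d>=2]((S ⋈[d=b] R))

σ filters on d, owned by the left side.
E' = (σ[d>=2](S) ⋈[d=b] R)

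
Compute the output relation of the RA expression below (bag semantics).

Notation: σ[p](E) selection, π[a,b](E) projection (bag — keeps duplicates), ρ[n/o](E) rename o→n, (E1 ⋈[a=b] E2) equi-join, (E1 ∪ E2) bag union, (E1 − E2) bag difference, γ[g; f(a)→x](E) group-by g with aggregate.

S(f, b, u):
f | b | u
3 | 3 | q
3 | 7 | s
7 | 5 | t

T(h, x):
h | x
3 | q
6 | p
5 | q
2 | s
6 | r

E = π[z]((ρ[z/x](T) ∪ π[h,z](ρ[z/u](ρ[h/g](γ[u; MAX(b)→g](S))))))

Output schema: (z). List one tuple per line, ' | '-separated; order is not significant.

Row counts bottom-up:
  T → 5
  ρ[z/x](T) → 5
  S → 3
  γ[u; MAX(b)→g](S) → 3
  ρ[h/g](γ[u; MAX(b)→g](S)) → 3
  ρ[z/u](ρ[h/g](γ[u; MAX(b)→g](S))) → 3
  π[h,z](ρ[z/u](ρ[h/g](γ[u; MAX(b)→g](S)))) → 3
  (ρ[z/x](T) ∪ π[h,z](ρ[z/u](ρ[h/g](γ[u; MAX(b)→g](S))))) → 8
  π[z]((ρ[z/x](T) ∪ π[h,z](ρ[z/u](ρ[h/g](γ[u; MAX(b)→g](S)))))) → 8

== RESULT ==
z
p
q
q
q
r
s
s
t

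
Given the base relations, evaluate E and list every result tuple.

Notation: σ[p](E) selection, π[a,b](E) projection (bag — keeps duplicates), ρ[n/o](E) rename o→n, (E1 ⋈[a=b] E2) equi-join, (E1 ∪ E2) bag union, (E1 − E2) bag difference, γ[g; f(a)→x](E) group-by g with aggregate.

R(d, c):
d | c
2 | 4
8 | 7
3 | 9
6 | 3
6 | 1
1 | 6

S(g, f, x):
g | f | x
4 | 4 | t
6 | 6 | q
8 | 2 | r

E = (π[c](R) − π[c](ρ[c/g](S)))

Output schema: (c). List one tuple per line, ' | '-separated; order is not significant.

Row counts bottom-up:
  R → 6
  π[c](R) → 6
  S → 3
  ρ[c/g](S) → 3
  π[c](ρ[c/g](S)) → 3
  (π[c](R) − π[c](ρ[c/g](S))) → 4

== RESULT ==
c
1
3
7
9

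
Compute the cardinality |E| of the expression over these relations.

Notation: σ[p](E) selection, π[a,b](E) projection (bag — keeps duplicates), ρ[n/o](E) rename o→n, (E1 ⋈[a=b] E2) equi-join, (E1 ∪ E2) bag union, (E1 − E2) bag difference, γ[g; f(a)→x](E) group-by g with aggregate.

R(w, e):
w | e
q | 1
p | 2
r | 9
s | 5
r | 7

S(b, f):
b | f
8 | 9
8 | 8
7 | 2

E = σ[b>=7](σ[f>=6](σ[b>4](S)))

Per-node cardinality:
  S → 3
  σ[b>4](S) → 3
  σ[f>=6](σ[b>4](S)) → 2
  σ[b>=7](σ[f>=6](σ[b>4](S))) → 2

|E| = 2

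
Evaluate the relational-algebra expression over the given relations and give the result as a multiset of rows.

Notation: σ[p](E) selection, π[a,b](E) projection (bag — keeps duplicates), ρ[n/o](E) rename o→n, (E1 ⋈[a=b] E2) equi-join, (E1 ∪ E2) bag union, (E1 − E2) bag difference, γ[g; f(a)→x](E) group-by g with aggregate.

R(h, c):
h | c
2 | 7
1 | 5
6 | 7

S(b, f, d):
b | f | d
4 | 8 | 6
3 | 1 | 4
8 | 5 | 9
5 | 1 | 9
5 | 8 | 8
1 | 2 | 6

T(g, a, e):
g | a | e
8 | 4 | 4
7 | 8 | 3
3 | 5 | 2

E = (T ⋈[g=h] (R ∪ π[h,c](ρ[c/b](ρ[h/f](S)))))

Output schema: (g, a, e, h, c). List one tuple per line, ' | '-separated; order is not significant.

Subexpression sizes:
  T → 3
  R → 3
  S → 6
  ρ[h/f](S) → 6
  ρ[c/b](ρ[h/f](S)) → 6
  π[h,c](ρ[c/b](ρ[h/f](S))) → 6
  (R ∪ π[h,c](ρ[c/b](ρ[h/f](S)))) → 9
  (T ⋈[g=h] (R ∪ π[h,c](ρ[c/b](ρ[h/f](S))))) → 2

== RESULT ==
g | a | e | h | c
8 | 4 | 4 | 8 | 4
8 | 4 | 4 | 8 | 5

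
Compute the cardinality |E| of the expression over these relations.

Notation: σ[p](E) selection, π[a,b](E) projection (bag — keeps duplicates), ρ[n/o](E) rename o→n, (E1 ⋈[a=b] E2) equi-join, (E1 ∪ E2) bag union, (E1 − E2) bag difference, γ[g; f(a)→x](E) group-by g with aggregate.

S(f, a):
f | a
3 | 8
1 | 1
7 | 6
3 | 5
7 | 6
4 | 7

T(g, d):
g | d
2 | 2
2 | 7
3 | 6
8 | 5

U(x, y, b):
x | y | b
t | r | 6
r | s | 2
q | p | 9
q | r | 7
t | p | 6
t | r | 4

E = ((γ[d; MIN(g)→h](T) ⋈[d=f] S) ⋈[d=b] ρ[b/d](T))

Stepwise |·|:
  T → 4
  γ[d; MIN(g)→h](T) → 4
  S → 6
  (γ[d; MIN(g)→h](T) ⋈[d=f] S) → 2
  T → 4
  ρ[b/d](T) → 4
  ((γ[d; MIN(g)→h](T) ⋈[d=f] S) ⋈[d=b] ρ[b/d](T)) → 2

|E| = 2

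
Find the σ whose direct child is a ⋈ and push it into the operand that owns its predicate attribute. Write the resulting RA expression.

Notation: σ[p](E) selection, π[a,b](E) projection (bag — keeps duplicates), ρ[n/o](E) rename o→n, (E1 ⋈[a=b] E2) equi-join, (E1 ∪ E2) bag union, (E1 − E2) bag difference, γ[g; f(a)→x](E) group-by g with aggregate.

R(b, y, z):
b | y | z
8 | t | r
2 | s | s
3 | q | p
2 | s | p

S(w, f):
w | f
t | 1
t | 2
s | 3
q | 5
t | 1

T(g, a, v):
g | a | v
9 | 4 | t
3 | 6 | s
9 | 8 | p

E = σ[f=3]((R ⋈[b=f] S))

σ filters on f, owned by the right side.
E' = (R ⋈[b=f] σ[f=3](S))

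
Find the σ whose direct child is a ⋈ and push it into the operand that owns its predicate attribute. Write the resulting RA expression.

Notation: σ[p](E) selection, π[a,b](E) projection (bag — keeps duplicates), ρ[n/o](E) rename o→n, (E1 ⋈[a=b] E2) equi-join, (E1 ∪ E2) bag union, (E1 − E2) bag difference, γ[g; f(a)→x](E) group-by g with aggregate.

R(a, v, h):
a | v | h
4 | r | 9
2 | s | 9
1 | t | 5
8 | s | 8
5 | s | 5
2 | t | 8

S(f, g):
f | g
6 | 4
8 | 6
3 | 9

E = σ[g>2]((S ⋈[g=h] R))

σ filters on g, owned by the left side.
E' = (σ[g>2](S) ⋈[g=h] R)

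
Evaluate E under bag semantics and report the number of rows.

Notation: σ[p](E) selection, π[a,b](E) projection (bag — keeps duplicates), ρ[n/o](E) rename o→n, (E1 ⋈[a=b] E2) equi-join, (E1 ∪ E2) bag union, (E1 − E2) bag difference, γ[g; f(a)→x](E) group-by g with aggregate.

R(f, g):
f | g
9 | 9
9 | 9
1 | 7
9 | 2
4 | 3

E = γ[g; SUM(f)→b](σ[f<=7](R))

Per-node cardinality:
  R → 5
  σ[f<=7](R) → 2
  γ[g; SUM(f)→b](σ[f<=7](R)) → 2

|E| = 2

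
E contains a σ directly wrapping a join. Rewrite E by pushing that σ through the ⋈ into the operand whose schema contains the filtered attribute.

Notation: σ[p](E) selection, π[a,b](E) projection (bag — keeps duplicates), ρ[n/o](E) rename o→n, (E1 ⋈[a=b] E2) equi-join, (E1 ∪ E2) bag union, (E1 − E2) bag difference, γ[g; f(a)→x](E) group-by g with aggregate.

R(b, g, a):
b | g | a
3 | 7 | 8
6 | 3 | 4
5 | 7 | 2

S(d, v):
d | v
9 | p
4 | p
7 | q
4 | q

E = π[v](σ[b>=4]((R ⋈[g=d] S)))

σ filters on b, owned by the left side.
E' = π[v]((σ[b>=4](R) ⋈[g=d] S))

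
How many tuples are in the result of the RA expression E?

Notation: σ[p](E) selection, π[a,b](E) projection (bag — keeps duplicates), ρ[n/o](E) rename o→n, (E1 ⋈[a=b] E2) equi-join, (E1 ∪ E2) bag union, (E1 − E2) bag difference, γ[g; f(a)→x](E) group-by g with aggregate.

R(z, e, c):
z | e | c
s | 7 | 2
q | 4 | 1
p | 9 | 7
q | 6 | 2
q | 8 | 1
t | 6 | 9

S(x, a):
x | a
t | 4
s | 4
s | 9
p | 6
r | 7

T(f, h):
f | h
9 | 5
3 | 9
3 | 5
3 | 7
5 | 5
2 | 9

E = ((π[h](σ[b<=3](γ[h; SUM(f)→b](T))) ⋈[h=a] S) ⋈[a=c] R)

Per-node cardinality:
  T → 6
  γ[h; SUM(f)→b](T) → 3
  σ[b<=3](γ[h; SUM(f)→b](T)) → 1
  π[h](σ[b<=3](γ[h; SUM(f)→b](T))) → 1
  S → 5
  (π[h](σ[b<=3](γ[h; SUM(f)→b](T))) ⋈[h=a] S) → 1
  R → 6
  ((π[h](σ[b<=3](γ[h; SUM(f)→b](T))) ⋈[h=a] S) ⋈[a=c] R) → 1

|E| = 1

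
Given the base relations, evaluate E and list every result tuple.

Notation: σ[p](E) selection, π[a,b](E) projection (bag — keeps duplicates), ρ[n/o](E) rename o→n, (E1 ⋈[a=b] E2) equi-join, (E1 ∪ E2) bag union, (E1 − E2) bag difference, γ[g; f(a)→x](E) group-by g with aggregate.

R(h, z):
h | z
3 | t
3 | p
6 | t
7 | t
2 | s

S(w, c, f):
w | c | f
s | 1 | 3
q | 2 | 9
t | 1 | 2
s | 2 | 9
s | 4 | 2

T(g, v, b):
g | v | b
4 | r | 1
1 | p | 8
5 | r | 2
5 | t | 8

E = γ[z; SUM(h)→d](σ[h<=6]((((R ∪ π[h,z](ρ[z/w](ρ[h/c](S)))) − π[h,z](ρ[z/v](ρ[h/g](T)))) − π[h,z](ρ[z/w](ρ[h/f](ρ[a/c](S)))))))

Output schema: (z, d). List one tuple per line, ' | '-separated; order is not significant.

Row counts bottom-up:
  R → 5
  S → 5
  ρ[h/c](S) → 5
  ρ[z/w](ρ[h/c](S)) → 5
  π[h,z](ρ[z/w](ρ[h/c](S))) → 5
  (R ∪ π[h,z](ρ[z/w](ρ[h/c](S)))) → 10
  T → 4
  ρ[h/g](T) → 4
  ρ[z/v](ρ[h/g](T)) → 4
  π[h,z](ρ[z/v](ρ[h/g](T))) → 4
  ((R ∪ π[h,z](ρ[z/w](ρ[h/c](S)))) − π[h,z](ρ[z/v](ρ[h/g](T)))) → 10
  S → 5
  ρ[a/c](S) → 5
  ρ[h/f](ρ[a/c](S)) → 5
  ρ[z/w](ρ[h/f](ρ[a/c](S))) → 5
  π[h,z](ρ[z/w](ρ[h/f](ρ[a/c](S)))) → 5
  (((R ∪ π[h,z](ρ[z/w](ρ[h/c](S)))) − π[h,z](ρ[z/v](ρ[h/g](T)))) − π[h,z](ρ[z/w](ρ[h/f](ρ[a/c](S))))) → 9
  σ[h<=6]((((R ∪ π[h,z](ρ[z/w](ρ[h/c](S)))) − π[h,z](ρ[z/v](ρ[h/g](T)))) − π[h,z](ρ[z/w](ρ[h/f](ρ[a/c](S)))))) → 8
  γ[z; SUM(h)→d](σ[h<=6]((((R ∪ π[h,z](ρ[z/w](ρ[h/c](S)))) − π[h,z](ρ[z/v](ρ[h/g](T)))) − π[h,z](ρ[z/w](ρ[h/f](ρ[a/c](S))))))) → 4

== RESULT ==
z | d
p | 3
q | 2
s | 7
t | 10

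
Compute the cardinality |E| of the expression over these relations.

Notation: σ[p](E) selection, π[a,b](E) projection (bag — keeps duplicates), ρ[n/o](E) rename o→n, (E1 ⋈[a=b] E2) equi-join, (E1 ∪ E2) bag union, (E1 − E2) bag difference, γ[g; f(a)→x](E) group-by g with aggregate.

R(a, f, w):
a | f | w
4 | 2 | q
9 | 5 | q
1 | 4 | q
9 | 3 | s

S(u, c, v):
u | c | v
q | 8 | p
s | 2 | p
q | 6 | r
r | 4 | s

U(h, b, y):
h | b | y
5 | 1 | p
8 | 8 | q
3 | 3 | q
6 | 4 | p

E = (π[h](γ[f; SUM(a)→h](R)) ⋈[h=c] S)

Row counts bottom-up:
  R → 4
  γ[f; SUM(a)→h](R) → 4
  π[h](γ[f; SUM(a)→h](R)) → 4
  S → 4
  (π[h](γ[f; SUM(a)→h](R)) ⋈[h=c] S) → 1

|E| = 1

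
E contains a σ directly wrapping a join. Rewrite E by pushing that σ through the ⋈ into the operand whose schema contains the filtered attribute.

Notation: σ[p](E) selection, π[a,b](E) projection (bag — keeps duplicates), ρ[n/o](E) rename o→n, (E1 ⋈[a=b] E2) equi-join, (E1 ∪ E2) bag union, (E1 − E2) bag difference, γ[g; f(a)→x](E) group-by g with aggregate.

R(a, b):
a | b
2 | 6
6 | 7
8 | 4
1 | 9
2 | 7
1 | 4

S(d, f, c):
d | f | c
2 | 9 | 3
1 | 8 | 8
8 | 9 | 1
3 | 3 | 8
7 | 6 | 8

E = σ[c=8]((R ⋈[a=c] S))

σ filters on c, owned by the right side.
E' = (R ⋈[a=c] σ[c=8](S))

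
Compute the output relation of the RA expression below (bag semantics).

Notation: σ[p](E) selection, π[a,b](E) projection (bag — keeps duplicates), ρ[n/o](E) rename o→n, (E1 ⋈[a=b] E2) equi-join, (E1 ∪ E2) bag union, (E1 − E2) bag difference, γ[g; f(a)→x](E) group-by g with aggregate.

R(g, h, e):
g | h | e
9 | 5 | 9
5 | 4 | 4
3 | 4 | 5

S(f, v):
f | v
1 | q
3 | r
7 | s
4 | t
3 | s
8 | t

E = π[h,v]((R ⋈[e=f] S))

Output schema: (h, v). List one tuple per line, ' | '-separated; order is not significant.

Per-node cardinality:
  R → 3
  S → 6
  (R ⋈[e=f] S) → 1
  π[h,v]((R ⋈[e=f] S)) → 1

== RESULT ==
h | v
4 | t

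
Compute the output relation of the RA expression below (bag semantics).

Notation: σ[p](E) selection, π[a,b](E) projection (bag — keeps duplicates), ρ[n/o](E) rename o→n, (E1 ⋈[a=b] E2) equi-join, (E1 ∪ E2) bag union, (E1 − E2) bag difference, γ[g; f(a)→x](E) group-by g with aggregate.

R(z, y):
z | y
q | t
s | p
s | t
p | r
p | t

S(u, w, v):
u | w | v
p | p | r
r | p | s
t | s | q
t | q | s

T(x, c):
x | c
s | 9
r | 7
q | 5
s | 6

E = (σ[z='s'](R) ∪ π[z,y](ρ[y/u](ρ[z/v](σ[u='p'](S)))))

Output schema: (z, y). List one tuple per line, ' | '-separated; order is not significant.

Row counts bottom-up:
  R → 5
  σ[z='s'](R) → 2
  S → 4
  σ[u='p'](S) → 1
  ρ[z/v](σ[u='p'](S)) → 1
  ρ[y/u](ρ[z/v](σ[u='p'](S))) → 1
  π[z,y](ρ[y/u](ρ[z/v](σ[u='p'](S)))) → 1
  (σ[z='s'](R) ∪ π[z,y](ρ[y/u](ρ[z/v](σ[u='p'](S))))) → 3

== RESULT ==
z | y
r | p
s | p
s | t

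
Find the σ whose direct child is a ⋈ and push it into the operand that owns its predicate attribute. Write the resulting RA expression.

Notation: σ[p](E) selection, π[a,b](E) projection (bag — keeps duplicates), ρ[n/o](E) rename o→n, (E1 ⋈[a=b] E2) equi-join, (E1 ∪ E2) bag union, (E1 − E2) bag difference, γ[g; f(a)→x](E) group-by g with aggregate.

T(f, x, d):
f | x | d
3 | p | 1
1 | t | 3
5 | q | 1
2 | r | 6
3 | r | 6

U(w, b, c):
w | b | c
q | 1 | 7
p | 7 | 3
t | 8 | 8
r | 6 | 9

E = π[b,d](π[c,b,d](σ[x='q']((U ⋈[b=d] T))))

σ filters on x, owned by the right side.
E' = π[b,d](π[c,b,d]((U ⋈[b=d] σ[x='q'](T))))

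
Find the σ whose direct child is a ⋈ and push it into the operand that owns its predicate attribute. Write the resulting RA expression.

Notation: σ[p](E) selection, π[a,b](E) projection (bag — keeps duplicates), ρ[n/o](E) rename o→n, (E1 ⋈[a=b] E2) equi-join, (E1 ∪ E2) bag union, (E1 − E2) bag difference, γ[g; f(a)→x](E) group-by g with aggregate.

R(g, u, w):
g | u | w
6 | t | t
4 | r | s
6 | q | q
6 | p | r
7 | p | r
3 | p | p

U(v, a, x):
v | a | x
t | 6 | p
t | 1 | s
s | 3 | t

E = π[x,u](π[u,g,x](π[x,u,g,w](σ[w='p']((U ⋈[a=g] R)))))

σ filters on w, owned by the right side.
E' = π[x,u](π[u,g,x](π[x,u,g,w]((U ⋈[a=g] σ[w='p'](R)))))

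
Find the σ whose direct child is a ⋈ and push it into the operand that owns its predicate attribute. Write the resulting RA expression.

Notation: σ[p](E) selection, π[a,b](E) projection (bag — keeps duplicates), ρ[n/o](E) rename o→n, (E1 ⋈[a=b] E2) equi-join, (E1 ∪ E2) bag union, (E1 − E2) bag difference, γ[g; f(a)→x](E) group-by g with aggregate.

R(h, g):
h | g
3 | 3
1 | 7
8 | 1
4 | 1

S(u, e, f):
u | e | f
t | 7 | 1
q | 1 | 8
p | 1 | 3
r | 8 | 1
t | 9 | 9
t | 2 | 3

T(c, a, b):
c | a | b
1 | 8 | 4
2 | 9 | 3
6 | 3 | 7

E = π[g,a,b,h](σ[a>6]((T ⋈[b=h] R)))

σ filters on a, owned by the left side.
E' = π[g,a,b,h]((σ[a>6](T) ⋈[b=h] R))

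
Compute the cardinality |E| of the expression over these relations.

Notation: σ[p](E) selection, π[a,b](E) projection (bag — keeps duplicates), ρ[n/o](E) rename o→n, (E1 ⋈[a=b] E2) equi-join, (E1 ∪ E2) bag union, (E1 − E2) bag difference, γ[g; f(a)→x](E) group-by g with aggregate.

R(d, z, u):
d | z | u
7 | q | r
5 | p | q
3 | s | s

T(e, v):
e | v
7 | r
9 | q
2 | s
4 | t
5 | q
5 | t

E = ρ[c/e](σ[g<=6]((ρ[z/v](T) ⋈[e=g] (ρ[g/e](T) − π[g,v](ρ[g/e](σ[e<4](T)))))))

Subexpression sizes:
  T → 6
  ρ[z/v](T) → 6
  T → 6
  ρ[g/e](T) → 6
  T → 6
  σ[e<4](T) → 1
  ρ[g/e](σ[e<4](T)) → 1
  π[g,v](ρ[g/e](σ[e<4](T))) → 1
  (ρ[g/e](T) − π[g,v](ρ[g/e](σ[e<4](T)))) → 5
  (ρ[z/v](T) ⋈[e=g] (ρ[g/e](T) − π[g,v](ρ[g/e](σ[e<4](T))))) → 7
  σ[g<=6]((ρ[z/v](T) ⋈[e=g] (ρ[g/e](T) − π[g,v](ρ[g/e](σ[e<4](T)))))) → 5
  ρ[c/e](σ[g<=6]((ρ[z/v](T) ⋈[e=g] (ρ[g/e](T) − π[g,v](ρ[g/e](σ[e<4](T))))))) → 5

|E| = 5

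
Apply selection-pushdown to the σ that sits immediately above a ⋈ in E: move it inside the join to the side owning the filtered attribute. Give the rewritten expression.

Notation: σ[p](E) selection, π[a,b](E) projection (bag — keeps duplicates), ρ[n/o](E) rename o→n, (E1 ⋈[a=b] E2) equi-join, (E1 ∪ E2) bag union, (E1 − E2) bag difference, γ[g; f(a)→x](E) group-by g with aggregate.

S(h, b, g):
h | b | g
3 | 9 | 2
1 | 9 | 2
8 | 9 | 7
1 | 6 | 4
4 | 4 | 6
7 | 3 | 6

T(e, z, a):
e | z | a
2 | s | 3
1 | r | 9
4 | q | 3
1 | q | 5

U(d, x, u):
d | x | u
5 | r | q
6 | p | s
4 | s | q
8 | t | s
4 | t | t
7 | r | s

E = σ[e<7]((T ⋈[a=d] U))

σ filters on e, owned by the left side.
E' = (σ[e<7](T) ⋈[a=d] U)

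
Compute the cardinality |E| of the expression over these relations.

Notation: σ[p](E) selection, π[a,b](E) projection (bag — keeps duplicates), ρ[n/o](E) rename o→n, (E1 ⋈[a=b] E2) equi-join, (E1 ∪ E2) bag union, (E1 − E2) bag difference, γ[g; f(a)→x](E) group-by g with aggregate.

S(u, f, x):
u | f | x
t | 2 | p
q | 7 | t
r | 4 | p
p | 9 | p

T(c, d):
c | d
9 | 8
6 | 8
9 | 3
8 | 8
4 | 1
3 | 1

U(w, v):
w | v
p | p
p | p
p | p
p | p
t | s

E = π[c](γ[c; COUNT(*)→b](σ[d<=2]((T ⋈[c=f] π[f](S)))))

Subexpression sizes:
  T → 6
  S → 4
  π[f](S) → 4
  (T ⋈[c=f] π[f](S)) → 3
  σ[d<=2]((T ⋈[c=f] π[f](S))) → 1
  γ[c; COUNT(*)→b](σ[d<=2]((T ⋈[c=f] π[f](S)))) → 1
  π[c](γ[c; COUNT(*)→b](σ[d<=2]((T ⋈[c=f] π[f](S))))) → 1

|E| = 1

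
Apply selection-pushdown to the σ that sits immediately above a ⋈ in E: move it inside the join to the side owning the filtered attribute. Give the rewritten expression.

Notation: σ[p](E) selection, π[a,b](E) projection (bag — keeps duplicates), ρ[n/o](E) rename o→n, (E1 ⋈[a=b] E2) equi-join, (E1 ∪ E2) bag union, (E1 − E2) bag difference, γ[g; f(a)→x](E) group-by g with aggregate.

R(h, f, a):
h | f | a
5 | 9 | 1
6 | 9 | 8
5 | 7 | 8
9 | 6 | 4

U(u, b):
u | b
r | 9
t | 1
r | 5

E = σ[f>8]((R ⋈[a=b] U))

σ filters on f, owned by the left side.
E' = (σ[f>8](R) ⋈[a=b] U)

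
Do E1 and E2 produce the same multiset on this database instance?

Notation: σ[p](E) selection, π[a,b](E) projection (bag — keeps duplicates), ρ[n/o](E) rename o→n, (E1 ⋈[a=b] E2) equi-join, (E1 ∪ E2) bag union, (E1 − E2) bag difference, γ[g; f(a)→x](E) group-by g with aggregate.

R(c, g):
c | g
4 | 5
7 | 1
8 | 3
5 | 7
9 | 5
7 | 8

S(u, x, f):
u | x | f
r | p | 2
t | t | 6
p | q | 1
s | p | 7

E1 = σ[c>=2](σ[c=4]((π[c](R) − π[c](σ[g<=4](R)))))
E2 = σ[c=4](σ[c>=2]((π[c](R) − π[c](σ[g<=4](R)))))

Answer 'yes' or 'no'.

E1 row counts bottom-up:
  R → 6
  π[c](R) → 6
  R → 6
  σ[g<=4](R) → 2
  π[c](σ[g<=4](R)) → 2
  (π[c](R) − π[c](σ[g<=4](R))) → 4
  σ[c=4]((π[c](R) − π[c](σ[g<=4](R)))) → 1
  σ[c>=2](σ[c=4]((π[c](R) − π[c](σ[g<=4](R))))) → 1
E2 row counts bottom-up:
  R → 6
  π[c](R) → 6
  R → 6
  σ[g<=4](R) → 2
  π[c](σ[g<=4](R)) → 2
  (π[c](R) − π[c](σ[g<=4](R))) → 4
  σ[c>=2]((π[c](R) − π[c](σ[g<=4](R)))) → 4
  σ[c=4](σ[c>=2]((π[c](R) − π[c](σ[g<=4](R))))) → 1

E1 and E2 produce the same multiset:
c
4

yes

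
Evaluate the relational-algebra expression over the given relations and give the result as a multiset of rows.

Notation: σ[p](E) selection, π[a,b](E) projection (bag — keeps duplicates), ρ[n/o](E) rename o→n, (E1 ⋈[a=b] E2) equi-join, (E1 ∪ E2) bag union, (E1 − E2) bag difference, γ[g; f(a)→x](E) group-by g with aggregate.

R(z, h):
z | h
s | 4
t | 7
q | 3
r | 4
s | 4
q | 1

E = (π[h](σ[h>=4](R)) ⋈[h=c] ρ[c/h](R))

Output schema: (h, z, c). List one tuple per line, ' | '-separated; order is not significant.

Stepwise |·|:
  R → 6
  σ[h>=4](R) → 4
  π[h](σ[h>=4](R)) → 4
  R → 6
  ρ[c/h](R) → 6
  (π[h](σ[h>=4](R)) ⋈[h=c] ρ[c/h](R)) → 10

== RESULT ==
h | z | c
4 | r | 4
4 | r | 4
4 | r | 4
4 | s | 4
4 | s | 4
4 | s | 4
4 | s | 4
4 | s | 4
4 | s | 4
7 | t | 7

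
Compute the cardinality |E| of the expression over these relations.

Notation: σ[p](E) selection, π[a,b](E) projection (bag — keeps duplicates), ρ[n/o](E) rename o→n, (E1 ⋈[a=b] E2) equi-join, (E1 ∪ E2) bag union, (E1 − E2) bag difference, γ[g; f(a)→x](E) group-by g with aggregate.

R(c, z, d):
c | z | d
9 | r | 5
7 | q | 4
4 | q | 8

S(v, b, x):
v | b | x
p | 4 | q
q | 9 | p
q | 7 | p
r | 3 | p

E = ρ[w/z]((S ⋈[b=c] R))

Per-node cardinality:
  S → 4
  R → 3
  (S ⋈[b=c] R) → 3
  ρ[w/z]((S ⋈[b=c] R)) → 3

|E| = 3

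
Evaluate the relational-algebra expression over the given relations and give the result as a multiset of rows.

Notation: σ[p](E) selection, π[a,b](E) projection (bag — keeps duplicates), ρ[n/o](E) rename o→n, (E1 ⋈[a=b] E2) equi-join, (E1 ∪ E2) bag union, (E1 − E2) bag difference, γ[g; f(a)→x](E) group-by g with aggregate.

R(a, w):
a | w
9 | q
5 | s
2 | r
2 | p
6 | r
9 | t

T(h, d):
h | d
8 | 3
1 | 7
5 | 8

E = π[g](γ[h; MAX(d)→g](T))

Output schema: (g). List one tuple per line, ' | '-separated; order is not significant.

Subexpression sizes:
  T → 3
  γ[h; MAX(d)→g](T) → 3
  π[g](γ[h; MAX(d)→g](T)) → 3

== RESULT ==
g
3
7
8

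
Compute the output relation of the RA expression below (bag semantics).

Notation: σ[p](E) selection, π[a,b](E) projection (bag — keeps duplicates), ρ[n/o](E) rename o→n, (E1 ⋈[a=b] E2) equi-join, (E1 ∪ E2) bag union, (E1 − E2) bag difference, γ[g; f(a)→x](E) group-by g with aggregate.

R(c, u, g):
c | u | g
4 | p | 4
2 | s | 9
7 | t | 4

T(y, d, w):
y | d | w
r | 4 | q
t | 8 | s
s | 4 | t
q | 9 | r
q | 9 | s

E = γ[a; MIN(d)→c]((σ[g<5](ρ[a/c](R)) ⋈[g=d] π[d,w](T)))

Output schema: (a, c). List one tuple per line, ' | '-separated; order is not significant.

Stepwise |·|:
  R → 3
  ρ[a/c](R) → 3
  σ[g<5](ρ[a/c](R)) → 2
  T → 5
  π[d,w](T) → 5
  (σ[g<5](ρ[a/c](R)) ⋈[g=d] π[d,w](T)) → 4
  γ[a; MIN(d)→c]((σ[g<5](ρ[a/c](R)) ⋈[g=d] π[d,w](T))) → 2

== RESULT ==
a | c
4 | 4
7 | 4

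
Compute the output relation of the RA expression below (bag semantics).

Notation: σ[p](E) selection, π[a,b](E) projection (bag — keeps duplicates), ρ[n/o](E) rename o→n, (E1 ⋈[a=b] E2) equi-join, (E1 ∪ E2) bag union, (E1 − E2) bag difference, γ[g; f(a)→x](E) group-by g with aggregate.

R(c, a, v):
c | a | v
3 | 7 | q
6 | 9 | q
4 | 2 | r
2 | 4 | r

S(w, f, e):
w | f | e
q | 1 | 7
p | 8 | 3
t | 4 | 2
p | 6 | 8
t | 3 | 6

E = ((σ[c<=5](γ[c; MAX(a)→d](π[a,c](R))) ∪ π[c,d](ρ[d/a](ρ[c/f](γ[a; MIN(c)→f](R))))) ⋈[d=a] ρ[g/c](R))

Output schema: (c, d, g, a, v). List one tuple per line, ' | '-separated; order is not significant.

Per-node cardinality:
  R → 4
  π[a,c](R) → 4
  γ[c; MAX(a)→d](π[a,c](R)) → 4
  σ[c<=5](γ[c; MAX(a)→d](π[a,c](R))) → 3
  R → 4
  γ[a; MIN(c)→f](R) → 4
  ρ[c/f](γ[a; MIN(c)→f](R)) → 4
  ρ[d/a](ρ[c/f](γ[a; MIN(c)→f](R))) → 4
  π[c,d](ρ[d/a](ρ[c/f](γ[a; MIN(c)→f](R)))) → 4
  (σ[c<=5](γ[c; MAX(a)→d](π[a,c](R))) ∪ π[c,d](ρ[d/a](ρ[c/f](γ[a; MIN(c)→f](R))))) → 7
  R → 4
  ρ[g/c](R) → 4
  ((σ[c<=5](γ[c; MAX(a)→d](π[a,c](R))) ∪ π[c,d](ρ[d/a](ρ[c/f](γ[a; MIN(c)→f](R))))) ⋈[d=a] ρ[g/c](R)) → 7

== RESULT ==
c | d | g | a | v
2 | 4 | 2 | 4 | r
2 | 4 | 2 | 4 | r
3 | 7 | 3 | 7 | q
3 | 7 | 3 | 7 | q
4 | 2 | 4 | 2 | r
4 | 2 | 4 | 2 | r
6 | 9 | 6 | 9 | q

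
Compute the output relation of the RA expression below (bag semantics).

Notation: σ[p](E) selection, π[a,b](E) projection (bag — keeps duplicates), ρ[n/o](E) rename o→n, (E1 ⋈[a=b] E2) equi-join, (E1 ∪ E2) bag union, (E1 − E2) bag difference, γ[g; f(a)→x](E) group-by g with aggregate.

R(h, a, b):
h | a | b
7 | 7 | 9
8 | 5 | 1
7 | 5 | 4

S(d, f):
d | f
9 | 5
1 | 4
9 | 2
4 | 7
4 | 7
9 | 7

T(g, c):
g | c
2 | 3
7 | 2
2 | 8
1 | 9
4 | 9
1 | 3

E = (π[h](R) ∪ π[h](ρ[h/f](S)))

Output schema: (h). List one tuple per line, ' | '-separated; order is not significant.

Row counts bottom-up:
  R → 3
  π[h](R) → 3
  S → 6
  ρ[h/f](S) → 6
  π[h](ρ[h/f](S)) → 6
  (π[h](R) ∪ π[h](ρ[h/f](S))) → 9

== RESULT ==
h
2
4
5
7
7
7
7
7
8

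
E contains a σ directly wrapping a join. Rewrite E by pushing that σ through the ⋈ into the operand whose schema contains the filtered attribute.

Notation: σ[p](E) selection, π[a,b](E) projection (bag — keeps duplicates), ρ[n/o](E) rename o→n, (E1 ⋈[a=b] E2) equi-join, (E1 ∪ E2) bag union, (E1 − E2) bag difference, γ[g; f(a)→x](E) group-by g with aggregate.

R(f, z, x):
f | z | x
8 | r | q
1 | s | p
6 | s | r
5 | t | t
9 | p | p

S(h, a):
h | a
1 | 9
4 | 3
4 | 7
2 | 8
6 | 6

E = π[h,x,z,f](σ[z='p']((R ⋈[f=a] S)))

σ filters on z, owned by the left side.
E' = π[h,x,z,f]((σ[z='p'](R) ⋈[f=a] S))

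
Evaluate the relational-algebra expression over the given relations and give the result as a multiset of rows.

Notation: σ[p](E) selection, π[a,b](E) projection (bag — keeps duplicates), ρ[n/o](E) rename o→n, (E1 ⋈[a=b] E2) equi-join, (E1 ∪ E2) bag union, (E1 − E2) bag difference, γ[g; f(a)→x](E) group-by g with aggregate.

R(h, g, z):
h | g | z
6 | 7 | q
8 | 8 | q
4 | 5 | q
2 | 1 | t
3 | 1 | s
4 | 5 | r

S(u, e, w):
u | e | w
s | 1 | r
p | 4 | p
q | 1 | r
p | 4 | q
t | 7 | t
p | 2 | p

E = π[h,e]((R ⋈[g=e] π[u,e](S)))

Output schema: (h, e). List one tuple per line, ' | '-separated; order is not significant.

Row counts bottom-up:
  R → 6
  S → 6
  π[u,e](S) → 6
  (R ⋈[g=e] π[u,e](S)) → 5
  π[h,e]((R ⋈[g=e] π[u,e](S))) → 5

== RESULT ==
h | e
2 | 1
2 | 1
3 | 1
3 | 1
6 | 7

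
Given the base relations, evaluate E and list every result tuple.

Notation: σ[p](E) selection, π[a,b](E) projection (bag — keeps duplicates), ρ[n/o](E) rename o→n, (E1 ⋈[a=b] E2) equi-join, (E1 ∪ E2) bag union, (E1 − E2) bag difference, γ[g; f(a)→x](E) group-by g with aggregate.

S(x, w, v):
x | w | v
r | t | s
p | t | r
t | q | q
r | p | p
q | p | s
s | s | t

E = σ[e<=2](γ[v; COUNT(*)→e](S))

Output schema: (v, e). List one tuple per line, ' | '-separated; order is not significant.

Subexpression sizes:
  S → 6
  γ[v; COUNT(*)→e](S) → 5
  σ[e<=2](γ[v; COUNT(*)→e](S)) → 5

== RESULT ==
v | e
p | 1
q | 1
r | 1
s | 2
t | 1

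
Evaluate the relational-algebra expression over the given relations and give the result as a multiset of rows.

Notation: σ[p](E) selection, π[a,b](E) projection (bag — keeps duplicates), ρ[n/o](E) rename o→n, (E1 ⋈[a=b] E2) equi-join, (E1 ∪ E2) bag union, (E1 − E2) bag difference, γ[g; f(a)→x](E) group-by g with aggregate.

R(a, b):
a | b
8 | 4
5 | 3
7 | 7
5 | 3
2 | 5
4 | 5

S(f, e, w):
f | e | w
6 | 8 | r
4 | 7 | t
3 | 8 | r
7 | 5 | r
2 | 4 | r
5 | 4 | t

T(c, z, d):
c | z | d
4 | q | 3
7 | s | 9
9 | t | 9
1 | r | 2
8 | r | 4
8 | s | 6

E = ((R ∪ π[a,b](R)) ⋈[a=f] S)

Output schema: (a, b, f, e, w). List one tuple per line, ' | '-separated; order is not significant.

Stepwise |·|:
  R → 6
  R → 6
  π[a,b](R) → 6
  (R ∪ π[a,b](R)) → 12
  S → 6
  ((R ∪ π[a,b](R)) ⋈[a=f] S) → 10

== RESULT ==
a | b | f | e | w
2 | 5 | 2 | 4 | r
2 | 5 | 2 | 4 | r
4 | 5 | 4 | 7 | t
4 | 5 | 4 | 7 | t
5 | 3 | 5 | 4 | t
5 | 3 | 5 | 4 | t
5 | 3 | 5 | 4 | t
5 | 3 | 5 | 4 | t
7 | 7 | 7 | 5 | r
7 | 7 | 7 | 5 | r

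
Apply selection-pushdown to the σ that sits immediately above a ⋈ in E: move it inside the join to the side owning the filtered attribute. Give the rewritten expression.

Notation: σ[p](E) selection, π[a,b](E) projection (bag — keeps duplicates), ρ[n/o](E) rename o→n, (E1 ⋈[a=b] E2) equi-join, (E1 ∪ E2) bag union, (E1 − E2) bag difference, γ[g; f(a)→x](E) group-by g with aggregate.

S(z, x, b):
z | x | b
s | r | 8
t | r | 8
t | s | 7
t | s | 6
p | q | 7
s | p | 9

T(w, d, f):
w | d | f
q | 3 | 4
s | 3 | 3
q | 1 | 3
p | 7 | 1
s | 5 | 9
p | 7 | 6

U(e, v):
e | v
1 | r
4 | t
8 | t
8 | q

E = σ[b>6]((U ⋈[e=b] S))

σ filters on b, owned by the right side.
E' = (U ⋈[e=b] σ[b>6](S))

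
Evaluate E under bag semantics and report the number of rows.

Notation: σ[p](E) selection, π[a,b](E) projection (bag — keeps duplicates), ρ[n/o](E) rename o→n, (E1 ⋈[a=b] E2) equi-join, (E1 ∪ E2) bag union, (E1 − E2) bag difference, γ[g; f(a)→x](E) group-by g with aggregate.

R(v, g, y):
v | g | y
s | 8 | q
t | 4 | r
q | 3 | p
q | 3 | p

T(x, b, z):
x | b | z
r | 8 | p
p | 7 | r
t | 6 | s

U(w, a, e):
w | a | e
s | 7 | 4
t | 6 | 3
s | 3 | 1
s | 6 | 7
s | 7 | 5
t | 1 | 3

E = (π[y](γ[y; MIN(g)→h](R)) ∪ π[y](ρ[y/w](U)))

Row counts bottom-up:
  R → 4
  γ[y; MIN(g)→h](R) → 3
  π[y](γ[y; MIN(g)→h](R)) → 3
  U → 6
  ρ[y/w](U) → 6
  π[y](ρ[y/w](U)) → 6
  (π[y](γ[y; MIN(g)→h](R)) ∪ π[y](ρ[y/w](U))) → 9

|E| = 9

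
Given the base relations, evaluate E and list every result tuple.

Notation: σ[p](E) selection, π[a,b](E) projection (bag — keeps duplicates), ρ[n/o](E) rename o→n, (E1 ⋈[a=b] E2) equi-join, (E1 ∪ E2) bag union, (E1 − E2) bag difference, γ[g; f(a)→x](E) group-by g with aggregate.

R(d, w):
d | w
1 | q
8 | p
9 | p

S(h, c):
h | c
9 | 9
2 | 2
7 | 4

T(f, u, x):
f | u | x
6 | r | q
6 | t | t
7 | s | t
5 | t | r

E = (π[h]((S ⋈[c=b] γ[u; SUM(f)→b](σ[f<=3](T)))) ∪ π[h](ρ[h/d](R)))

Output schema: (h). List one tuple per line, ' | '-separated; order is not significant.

Per-node cardinality:
  S → 3
  T → 4
  σ[f<=3](T) → 0
  γ[u; SUM(f)→b](σ[f<=3](T)) → 0
  (S ⋈[c=b] γ[u; SUM(f)→b](σ[f<=3](T))) → 0
  π[h]((S ⋈[c=b] γ[u; SUM(f)→b](σ[f<=3](T)))) → 0
  R → 3
  ρ[h/d](R) → 3
  π[h](ρ[h/d](R)) → 3
  (π[h]((S ⋈[c=b] γ[u; SUM(f)→b](σ[f<=3](T)))) ∪ π[h](ρ[h/d](R))) → 3

== RESULT ==
h
1
8
9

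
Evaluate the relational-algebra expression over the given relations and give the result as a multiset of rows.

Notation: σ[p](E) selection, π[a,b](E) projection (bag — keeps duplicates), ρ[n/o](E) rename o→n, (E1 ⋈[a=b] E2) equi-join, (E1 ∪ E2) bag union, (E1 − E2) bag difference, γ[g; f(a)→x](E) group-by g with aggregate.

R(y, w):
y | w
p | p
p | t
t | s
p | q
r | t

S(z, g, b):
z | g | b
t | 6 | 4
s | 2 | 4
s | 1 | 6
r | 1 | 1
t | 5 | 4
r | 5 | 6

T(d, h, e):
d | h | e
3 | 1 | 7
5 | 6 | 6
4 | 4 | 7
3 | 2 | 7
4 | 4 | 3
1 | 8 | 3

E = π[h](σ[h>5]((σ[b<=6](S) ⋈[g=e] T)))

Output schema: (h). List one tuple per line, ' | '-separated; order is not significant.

Row counts bottom-up:
  S → 6
  σ[b<=6](S) → 6
  T → 6
  (σ[b<=6](S) ⋈[g=e] T) → 1
  σ[h>5]((σ[b<=6](S) ⋈[g=e] T)) → 1
  π[h](σ[h>5]((σ[b<=6](S) ⋈[g=e] T))) → 1

== RESULT ==
h
6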